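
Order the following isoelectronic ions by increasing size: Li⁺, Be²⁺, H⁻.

All of these have 2 electrons, so size is governed by nuclear charge alone: the more protons, the stronger the pull on the same electron cloud, and the smaller the ion.
Nuclear charges: Be²⁺ (Z=4), Li⁺ (Z=3), H⁻ (Z=1).
Smallest to largest: Be²⁺ < Li⁺ < H⁻.

Be²⁺, Li⁺, H⁻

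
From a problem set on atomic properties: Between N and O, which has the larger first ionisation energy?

N

N is in period 2, group 15; O is in period 2, group 16.
First ionization energy rises across a period (greater Z_eff holds electrons more tightly) and falls down a group (valence electrons are farther from the nucleus).
All lie in period 2; the across-period trend (first ionization energy increases left to right) applies, with the exception below.
Note the exception: N has a higher first ionization energy than O, contrary to the simple trend — pairing an electron in O's 2p⁴ costs repulsion energy, so O ionizes more easily than half-filled N (2p³).
For reference (kJ/mol): N 1402, O 1314.
So N has the larger first ionisation energy (N > O).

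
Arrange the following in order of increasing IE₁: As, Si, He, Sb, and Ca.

Ca < Si < Sb < As < He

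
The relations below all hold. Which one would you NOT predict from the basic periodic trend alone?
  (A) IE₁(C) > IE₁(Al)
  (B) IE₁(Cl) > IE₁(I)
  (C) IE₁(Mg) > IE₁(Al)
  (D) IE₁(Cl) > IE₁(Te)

(C)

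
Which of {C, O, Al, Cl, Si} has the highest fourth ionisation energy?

After 3 electrons have been removed, what remains? C³⁺ still has 1 valence electron; O³⁺ still has 3 valence electrons; Al³⁺ is the bare [Ne] core; Cl³⁺ still has 4 valence electrons; Si³⁺ still has 1 valence electron.
Pulling an electron out of a noble-gas core costs far more than removing a remaining valence electron, so Al sits at the high end of IE_4.
Valence configurations: C³⁺ [He]2s¹, O³⁺ [He]2s²2p¹, Cl³⁺ [Ne]3s²3p², Si³⁺ [Ne]3s¹.
Tabulated IE_4 (kJ/mol): C 6223, O 7469, Al 11577, Cl 5159, Si 4356.
Hence IE_4: Si < Cl < C < O < Al.

Al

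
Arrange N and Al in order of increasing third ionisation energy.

Al, N

Consider each +2 ion: N²⁺ still has 3 valence electrons; Al²⁺ still has 1 valence electron.
All are still removing valence electrons, so compare the +2 ions as you would atoms: IE_3 generally rises across a period (higher Z_eff) and falls down a group (larger shell), subject to the usual subshell exceptions.
Valence configurations: N²⁺ [He]2s²2p¹, Al²⁺ [Ne]3s¹.
Tabulated IE_3 (kJ/mol): N 4578, Al 2745.
Overall IE_3 order: Al < N.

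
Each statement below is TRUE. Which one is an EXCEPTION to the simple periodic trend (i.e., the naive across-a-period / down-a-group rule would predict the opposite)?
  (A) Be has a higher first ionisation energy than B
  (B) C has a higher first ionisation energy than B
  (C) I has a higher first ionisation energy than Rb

The general trend: first ionisation energy increases across a period and decreases down a group.
(A) Be (period 2, group 2) vs B (period 2, group 13): the stated order contradicts the simple trend.
(B) C (period 2, group 14) vs B (period 2, group 13): the stated order agrees with the simple trend.
(C) I (period 5, group 17) vs Rb (period 5, group 1): the stated order agrees with the simple trend.
The exception is (A): removing B's lone 2p electron is easier than breaking Be's filled 2s².

(A)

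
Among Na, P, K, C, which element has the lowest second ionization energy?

P

Consider each +1 ion: Na⁺ is the bare [Ne] core; P⁺ still has 4 valence electrons; K⁺ is the bare [Ar] core; C⁺ still has 3 valence electrons.
Pulling an electron out of a noble-gas core costs far more than removing a remaining valence electron, so K and Na sit at the high end of IE_2.
Valence configurations: P⁺ [Ne]3s²3p², C⁺ [He]2s²2p¹.
Approximate IE_2 values (kJ/mol): Na 4562, P 1907, K 3052, C 2353.
Hence IE_2: P < C < K < Na.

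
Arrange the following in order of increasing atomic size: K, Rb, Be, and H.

H < Be < K < Rb

H is in period 1, group 1; Be is in period 2, group 2; K is in period 4, group 1; Rb is in period 5, group 1.
Moving right in a period, electrons are added to the same shell under a stronger nuclear pull, so atoms get smaller; moving down, a new shell is opened and atoms get larger.
Neither a single period nor a single group — weigh both effects.
Be > H: period and group pull opposite ways; the down-group shift dominates (102 vs 32 pm).
K > Be: both effects reinforce here, so K is clearly the larger of the two.
Rb > K: they share group 1; the group trend gives Rb the larger value.
Approximate values (pm): H 32, Be 102, K 196, Rb 210.
So from smallest to largest: H < Be < K < Rb.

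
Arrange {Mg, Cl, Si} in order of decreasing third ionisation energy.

Mg > Cl > Si

IE_3 is the cost of taking one more electron from the +2 cation: Mg²⁺ is the bare [Ne] core; Cl²⁺ still has 5 valence electrons; Si²⁺ still has 2 valence electrons.
Pulling an electron out of a noble-gas core costs far more than removing a remaining valence electron, so Mg sits at the high end of IE_3.
Valence configurations: Cl²⁺ [Ne]3s²3p³, Si²⁺ [Ne]3s².
Approximate IE_3 values (kJ/mol): Mg 7733, Cl 3822, Si 3232.
Putting it together, IE_3: Si < Cl < Mg.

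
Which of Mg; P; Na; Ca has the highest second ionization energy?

The second ionization energy removes an electron from the +1 ion. For each element: Mg⁺ still has 1 valence electron; P⁺ still has 4 valence electrons; Na⁺ is the bare [Ne] core; Ca⁺ still has 1 valence electron.
Breaking into a closed-shell core is much more expensive than removing a leftover valence electron — Na has the largest IE_2 here.
Valence configurations: Mg⁺ [Ne]3s¹, P⁺ [Ne]3s²3p², Ca⁺ [Ar]4s¹.
Tabulated IE_2 (kJ/mol): Mg 1451, P 1907, Na 4562, Ca 1145.
Overall IE_2 order: Ca < Mg < P < Na.

Na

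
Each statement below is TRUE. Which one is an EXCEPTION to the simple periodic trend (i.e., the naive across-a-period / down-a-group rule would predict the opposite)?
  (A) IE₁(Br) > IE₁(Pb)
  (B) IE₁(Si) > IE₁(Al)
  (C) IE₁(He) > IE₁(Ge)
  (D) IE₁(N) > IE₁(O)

The general trend: first ionization energy increases across a period and decreases down a group.
(A) Br (period 4, group 17) vs Pb (period 6, group 14): the stated order agrees with the simple trend.
(B) Si (period 3, group 14) vs Al (period 3, group 13): the stated order agrees with the simple trend.
(C) He (period 1, group 18) vs Ge (period 4, group 14): the stated order agrees with the simple trend.
(D) N (period 2, group 15) vs O (period 2, group 16): the stated order contradicts the simple trend.
The exception is (D): pairing an electron in O's 2p⁴ costs repulsion energy, so O ionizes more easily than half-filled N (2p³).

(D)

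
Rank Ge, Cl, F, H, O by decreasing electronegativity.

F, O, Cl, H, Ge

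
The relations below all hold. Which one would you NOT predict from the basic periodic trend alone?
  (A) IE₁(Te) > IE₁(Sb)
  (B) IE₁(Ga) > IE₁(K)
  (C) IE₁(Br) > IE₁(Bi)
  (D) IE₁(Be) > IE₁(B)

(D)

The general trend: first ionization energy increases across a period and decreases down a group.
(A) Te (period 5, group 16) vs Sb (period 5, group 15): the stated order agrees with the simple trend.
(B) Ga (period 4, group 13) vs K (period 4, group 1): the stated order agrees with the simple trend.
(C) Br (period 4, group 17) vs Bi (period 6, group 15): the stated order agrees with the simple trend.
(D) Be (period 2, group 2) vs B (period 2, group 13): the stated order contradicts the simple trend.
The exception is (D): removing B's lone 2p electron is easier than breaking Be's filled 2s².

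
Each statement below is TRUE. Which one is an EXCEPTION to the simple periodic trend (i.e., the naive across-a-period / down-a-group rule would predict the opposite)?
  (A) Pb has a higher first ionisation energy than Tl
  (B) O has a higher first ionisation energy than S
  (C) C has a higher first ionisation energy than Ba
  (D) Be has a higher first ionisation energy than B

(D)

The general trend: first ionisation energy increases across a period and decreases down a group.
(A) Pb (period 6, group 14) vs Tl (period 6, group 13): the stated order agrees with the simple trend.
(B) O (period 2, group 16) vs S (period 3, group 16): the stated order agrees with the simple trend.
(C) C (period 2, group 14) vs Ba (period 6, group 2): the stated order agrees with the simple trend.
(D) Be (period 2, group 2) vs B (period 2, group 13): the stated order contradicts the simple trend.
The exception is (D): removing B's lone 2p electron is easier than breaking Be's filled 2s².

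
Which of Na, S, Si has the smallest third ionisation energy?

Si

IE_3 is the cost of taking one more electron from the +2 cation: Na²⁺ is already 1 electron into the core; S²⁺ still has 4 valence electrons; Si²⁺ still has 2 valence electrons.
Pulling an electron out of a noble-gas core costs far more than removing a remaining valence electron, so Na sits at the high end of IE_3.
Valence configurations: S²⁺ [Ne]3s²3p², Si²⁺ [Ne]3s².
Approximate IE_3 values (kJ/mol): Na 6910, S 3357, Si 3232.
Putting it together, IE_3: Si < S < Na.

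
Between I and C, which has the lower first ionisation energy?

C is in period 2, group 14; I is in period 5, group 17.
Across a period the outer electron is held more tightly (higher IE₁); down a group it sits in a higher shell, more shielded, and comes off more easily.
Here both period and group differ, so the two effects have to be weighed against each other.
C > I: the two effects oppose for this pair; the down-group effect wins (1086 vs 1008 kJ/mol).
For reference (kJ/mol): C 1086, I 1008.
So I has the lower first ionisation energy (I < C).

I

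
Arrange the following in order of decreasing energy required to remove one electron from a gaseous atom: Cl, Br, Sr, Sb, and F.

F > Cl > Br > Sb > Sr

F is in period 2, group 17; Cl is in period 3, group 17; Br is in period 4, group 17; Sr is in period 5, group 2; Sb is in period 5, group 15.
Across a period the outer electron is held more tightly (higher IE₁); down a group it sits in a higher shell, more shielded, and comes off more easily.
Here both period and group differ, so the two effects have to be weighed against each other.
Sb > Sr: Sb lies to the right of Sr in period 5, so the across-period effect alone puts Sb higher.
Br > Sb: both effects reinforce here, so Br is clearly the higher of the two.
Cl > Br: they share group 17; the group trend gives Cl the larger value.
F > Cl: F sits above Cl in group 17, so the down-group effect alone puts F higher.
Tabulated first ionization energy (kJ/mol): F 1681, Cl 1251, Br 1140, Sr 550, Sb 831.
So from highest to lowest: F > Cl > Br > Sb > Sr.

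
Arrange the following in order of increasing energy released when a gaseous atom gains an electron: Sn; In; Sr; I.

Sr is in period 5, group 2; In is in period 5, group 13; Sn is in period 5, group 14; I is in period 5, group 17.
EA tends to increase across a period and decrease down a group, though the pattern is less regular than for IE or radius.
All lie in period 5, so electron affinity increases left to right.
So from lowest to highest: Sr < In < Sn < I.

Sr < In < Sn < I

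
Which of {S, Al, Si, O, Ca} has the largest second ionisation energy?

O

The second ionization energy removes an electron from the +1 ion. For each element: S⁺ still has 5 valence electrons; Al⁺ still has 2 valence electrons; Si⁺ still has 3 valence electrons; O⁺ still has 5 valence electrons; Ca⁺ still has 1 valence electron.
All are still removing valence electrons, so compare the +1 ions as you would atoms: IE_2 generally rises across a period (higher Z_eff) and falls down a group (larger shell), subject to the usual subshell exceptions.
Valence configurations: S⁺ [Ne]3s²3p³, Al⁺ [Ne]3s², Si⁺ [Ne]3s²3p¹, O⁺ [He]2s²2p³, Ca⁺ [Ar]4s¹.
Si⁺ loses a lone 3p electron whereas Al⁺ must break into a filled 3s² pair, so IE_2(Al) > IE_2(Si) even though Si has the higher nuclear charge.
Tabulated IE_2 (kJ/mol): S 2252, Al 1817, Si 1577, O 3388, Ca 1145.
Putting it together, IE_2: Ca < Si < Al < S < O.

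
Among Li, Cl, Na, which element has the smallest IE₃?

Consider each +2 ion: Li²⁺ is already 1 electron into the core; Cl²⁺ still has 5 valence electrons; Na²⁺ is already 1 electron into the core.
Breaking into a closed-shell core is much more expensive than removing a leftover valence electron — Na and Li have the largest IE_3 here.
Approximate IE_3 values (kJ/mol): Li 11815, Cl 3822, Na 6910.
Putting it together, IE_3: Cl < Na < Li.

Cl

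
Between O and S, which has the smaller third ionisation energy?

S

Consider each +2 ion: O²⁺ still has 4 valence electrons; S²⁺ still has 4 valence electrons.
All are still removing valence electrons, so compare the +2 ions as you would atoms: IE_3 generally rises across a period (higher Z_eff) and falls down a group (larger shell), subject to the usual subshell exceptions.
Valence configurations: O²⁺ [He]2s²2p², S²⁺ [Ne]3s²3p².
Tabulated IE_3 (kJ/mol): O 5300, S 3357.
Putting it together, IE_3: S < O.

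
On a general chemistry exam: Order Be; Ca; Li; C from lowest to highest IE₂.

Consider each +1 ion: Be⁺ still has 1 valence electron; Ca⁺ still has 1 valence electron; Li⁺ is the bare [He] core; C⁺ still has 3 valence electrons.
Breaking into a closed-shell core is much more expensive than removing a leftover valence electron — Li has the largest IE_2 here.
Valence configurations: Be⁺ [He]2s¹, Ca⁺ [Ar]4s¹, C⁺ [He]2s²2p¹.
Tabulated IE_2 (kJ/mol): Be 1757, Ca 1145, Li 7298, C 2353.
Putting it together, IE_2: Ca < Be < C < Li.

Ca, Be, C, Li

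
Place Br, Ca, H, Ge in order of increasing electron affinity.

Ca < H < Ge < Br

H is in period 1, group 1; Ca is in period 4, group 2; Ge is in period 4, group 14; Br is in period 4, group 17.
Adding an electron releases more energy for atoms nearer the top right (short of the noble gases).
These span different periods and groups, so the two trends combine.
H > Ca: the two effects oppose for this pair; the down-group effect wins (73 vs 2 kJ/mol).
Ge > H: period and group pull opposite ways; the across-period shift dominates (119 vs 73 kJ/mol).
Br > Ge: Br lies to the right of Ge in period 4, so the across-period effect alone puts Br higher.
Tabulated electron affinity (kJ/mol): H 73, Ca 2, Ge 119, Br 325.
So from lowest to highest: Ca < H < Ge < Br.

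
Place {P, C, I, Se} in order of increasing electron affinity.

P < C < Se < I

EA tends to increase across a period and decrease down a group, though the pattern is less regular than for IE or radius.
These sit on a diagonal, where the across-period and down-group effects partly cancel.
C > P: period and group pull opposite ways; the down-group shift dominates (122 vs 72 kJ/mol).
Se > C: period and group pull opposite ways; the across-period shift dominates (195 vs 122 kJ/mol).
I > Se: the two effects oppose for this pair; the across-period effect wins (295 vs 195 kJ/mol).
Tabulated electron affinity (kJ/mol): C 122, P 72, Se 195, I 295.
So from lowest to highest: P < C < Se < I.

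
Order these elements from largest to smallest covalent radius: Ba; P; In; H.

Ba > In > P > H

Radius decreases left→right (rising Z_eff, same n) and increases top→bottom (higher n).
These span different periods and groups, so the two trends combine.
P > H: period and group pull opposite ways; the down-group shift dominates (111 vs 32 pm).
In > P: both effects reinforce here, so In is clearly the larger of the two.
Ba > In: relative to In, both the across-period and down-group shifts push Ba's atomic radius up.
For reference (pm): H 32, P 111, In 142, Ba 196.
So from largest to smallest: Ba > In > P > H.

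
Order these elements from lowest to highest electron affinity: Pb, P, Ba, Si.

Ba < Pb < P < Si

Si is in period 3, group 14; P is in period 3, group 15; Ba is in period 6, group 2; Pb is in period 6, group 14.
Atoms with high Z_eff and room in the valence shell (especially the halogens) have the most exothermic electron affinities.
These span different periods and groups, so the two trends combine.
Pb > Ba: both are in period 6; the period trend gives Pb the larger value.
P > Pb: both effects reinforce here, so P is clearly the higher of the two.
Si > P: this pair runs against the simple trend — see the exception note.
Note the exception: Si has a higher electron affinity than P, contrary to the simple trend — adding an electron to P's half-filled 3p³ is unfavourable, so Si (3p²) has the more exothermic EA.
Approximate values (kJ/mol): Si 134, P 72, Ba 14, Pb 35.
So from lowest to highest: Ba < Pb < P < Si.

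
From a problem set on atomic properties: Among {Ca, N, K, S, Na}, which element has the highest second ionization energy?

After 1 electron has been removed, what remains? Ca⁺ still has 1 valence electron; N⁺ still has 4 valence electrons; K⁺ is the bare [Ar] core; S⁺ still has 5 valence electrons; Na⁺ is the bare [Ne] core.
Breaking into a closed-shell core is much more expensive than removing a leftover valence electron — K and Na have the largest IE_2 here.
Valence configurations: Ca⁺ [Ar]4s¹, N⁺ [He]2s²2p², S⁺ [Ne]3s²3p³.
The numbers (kJ/mol): Ca 1145, N 2856, K 3052, S 2252, Na 4562.
Hence IE_2: Ca < S < N < K < Na.

Na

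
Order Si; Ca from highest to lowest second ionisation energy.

Si, Ca

The second ionization energy removes an electron from the +1 ion. For each element: Si⁺ still has 3 valence electrons; Ca⁺ still has 1 valence electron.
All are still removing valence electrons, so compare the +1 ions as you would atoms: IE_2 generally rises across a period (higher Z_eff) and falls down a group (larger shell), subject to the usual subshell exceptions.
Valence configurations: Si⁺ [Ne]3s²3p¹, Ca⁺ [Ar]4s¹.
Approximate IE_2 values (kJ/mol): Si 1577, Ca 1145.
Putting it together, IE_2: Ca < Si.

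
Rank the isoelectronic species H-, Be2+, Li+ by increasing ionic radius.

All of these have 2 electrons, so size is governed by nuclear charge alone: the more protons, the stronger the pull on the same electron cloud, and the smaller the ion.
Nuclear charges: Be2+ (Z=4), Li+ (Z=3), H- (Z=1).
Smallest to largest: Be2+ < Li+ < H-.

Be2+ < Li+ < H-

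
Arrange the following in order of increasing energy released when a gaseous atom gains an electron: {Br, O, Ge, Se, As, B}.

EA tends to increase across a period and decrease down a group, though the pattern is less regular than for IE or radius.
These span different periods and groups, so the two trends combine.
As > B: the two effects oppose for this pair; the across-period effect wins (78 vs 27 kJ/mol).
Ge > As: this pair runs against the simple trend — see the exception note.
O > Ge: relative to Ge, both the across-period and down-group shifts push O's electron affinity up.
Se > O: this pair runs against the simple trend — see the exception note.
Br > Se: both are in period 4; the period trend gives Br the larger value.
Note the exception: Ge has a higher electron affinity than As, contrary to the simple trend — adding an electron to As's half-filled 4p³ is unfavourable, so Ge (4p²) has the more exothermic EA.
Note the exception: Se has a higher electron affinity than O, contrary to the simple trend — O's compact 2p subshell gives strong electron–electron repulsion on the added electron.
For reference (kJ/mol): B 27, O 141, Ge 119, As 78, Se 195, Br 325.
So from lowest to highest: B < As < Ge < O < Se < Br.

B, As, Ge, O, Se, Br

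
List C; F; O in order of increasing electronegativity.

C, O, F

Electronegativity increases across a period and decreases down a group, tracking effective nuclear charge and atomic size.
All lie in period 2, so electronegativity increases left to right.
So from lowest to highest: C < O < F.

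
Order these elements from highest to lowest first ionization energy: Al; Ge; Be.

Be > Ge > Al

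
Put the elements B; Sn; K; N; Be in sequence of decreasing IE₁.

Be is in period 2, group 2; B is in period 2, group 13; N is in period 2, group 15; K is in period 4, group 1; Sn is in period 5, group 14.
First ionization energy rises across a period (greater Z_eff holds electrons more tightly) and falls down a group (valence electrons are farther from the nucleus).
Here both period and group differ, so the two effects have to be weighed against each other.
Sn > K: period and group pull opposite ways; the across-period shift dominates (709 vs 419 kJ/mol).
B > Sn: the two effects oppose for this pair; the down-group effect wins (801 vs 709 kJ/mol).
Be > B: this pair runs against the simple trend — see the exception note.
N > Be: N lies to the right of Be in period 2, so the across-period effect alone puts N higher.
Note the exception: Be has a higher first ionization energy than B, contrary to the simple trend — removing B's lone 2p electron is easier than breaking Be's filled 2s².
Approximate values (kJ/mol): Be 900, B 801, N 1402, K 419, Sn 709.
So from highest to lowest: N > Be > B > Sn > K.

N, Be, B, Sn, K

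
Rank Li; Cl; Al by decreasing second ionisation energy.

After 1 electron has been removed, what remains? Li⁺ is the bare [He] core; Cl⁺ still has 6 valence electrons; Al⁺ still has 2 valence electrons.
Core electrons are held far more tightly than valence electrons, so Li tops the IE_2 order.
Valence configurations: Cl⁺ [Ne]3s²3p⁴, Al⁺ [Ne]3s².
The numbers (kJ/mol): Li 7298, Cl 2298, Al 1817.
Overall IE_2 order: Al < Cl < Li.

Li, Cl, Al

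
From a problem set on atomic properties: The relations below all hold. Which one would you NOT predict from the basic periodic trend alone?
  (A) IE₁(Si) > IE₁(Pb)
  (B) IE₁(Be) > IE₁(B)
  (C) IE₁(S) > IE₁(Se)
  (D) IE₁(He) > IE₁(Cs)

(B)

The general trend: first ionisation energy increases across a period and decreases down a group.
(A) Si (period 3, group 14) vs Pb (period 6, group 14): the stated order agrees with the simple trend.
(B) Be (period 2, group 2) vs B (period 2, group 13): the stated order contradicts the simple trend.
(C) S (period 3, group 16) vs Se (period 4, group 16): the stated order agrees with the simple trend.
(D) He (period 1, group 18) vs Cs (period 6, group 1): the stated order agrees with the simple trend.
The exception is (B): removing B's lone 2p electron is easier than breaking Be's filled 2s².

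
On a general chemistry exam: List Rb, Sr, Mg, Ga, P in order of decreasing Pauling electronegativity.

P > Ga > Mg > Sr > Rb

Mg is in period 3, group 2; P is in period 3, group 15; Ga is in period 4, group 13; Rb is in period 5, group 1; Sr is in period 5, group 2.
Electronegativity increases across a period and decreases down a group, tracking effective nuclear charge and atomic size.
Neither a single period nor a single group — weigh both effects.
Sr > Rb: Sr lies to the right of Rb in period 5, so the across-period effect alone puts Sr higher.
Mg > Sr: they share group 2; the group trend gives Mg the larger value.
Ga > Mg: period and group pull opposite ways; the across-period shift dominates (1.81 vs 1.31).
P > Ga: both effects reinforce here, so P is clearly the higher of the two.
Approximate values (Pauling): Mg 1.31, P 2.19, Ga 1.81, Rb 0.82, Sr 0.95.
So from highest to lowest: P > Ga > Mg > Sr > Rb.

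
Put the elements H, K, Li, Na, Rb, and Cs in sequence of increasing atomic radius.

H < Li < Na < K < Rb < Cs

H is in period 1, group 1; Li is in period 2, group 1; Na is in period 3, group 1; K is in period 4, group 1; Rb is in period 5, group 1; Cs is in period 6, group 1.
Atomic radius shrinks across a period as nuclear charge pulls the same shell inward, and grows down a group as new shells are added.
All are in group 1, so atomic radius increases down the group.
So from smallest to largest: H < Li < Na < K < Rb < Cs.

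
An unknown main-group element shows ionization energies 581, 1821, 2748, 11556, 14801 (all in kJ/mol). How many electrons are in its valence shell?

Look for the largest jump between consecutive ionization energies: IE4/IE3 ≈ 4.2, far larger than any earlier ratio.
That jump marks the point where a core electron is being removed. So the atom has 3 valence electrons.

3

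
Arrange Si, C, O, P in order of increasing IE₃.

P, Si, C, O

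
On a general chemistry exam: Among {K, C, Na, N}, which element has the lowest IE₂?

C

After 1 electron has been removed, what remains? K⁺ is the bare [Ar] core; C⁺ still has 3 valence electrons; Na⁺ is the bare [Ne] core; N⁺ still has 4 valence electrons.
Breaking into a closed-shell core is much more expensive than removing a leftover valence electron — K and Na have the largest IE_2 here.
Valence configurations: C⁺ [He]2s²2p¹, N⁺ [He]2s²2p².
Approximate IE_2 values (kJ/mol): K 3052, C 2353, Na 4562, N 2856.
Hence IE_2: C < N < K < Na.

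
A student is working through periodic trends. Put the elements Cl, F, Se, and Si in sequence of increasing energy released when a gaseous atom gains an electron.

Si < Se < F < Cl

Atoms with high Z_eff and room in the valence shell (especially the halogens) have the most exothermic electron affinities.
These span different periods and groups, so the two trends combine.
Se > Si: period and group pull opposite ways; the across-period shift dominates (195 vs 134 kJ/mol).
F > Se: both effects reinforce here, so F is clearly the higher of the two.
Cl > F: this pair runs against the simple trend — see the exception note.
Note the exception: Cl has a higher electron affinity than F, contrary to the simple trend — F's small 2p subshell makes the incoming electron feel strong e⁻–e⁻ repulsion, so Cl actually releases more energy on gaining an electron.
Approximate values (kJ/mol): F 328, Si 134, Cl 349, Se 195.
So from lowest to highest: Si < Se < F < Cl.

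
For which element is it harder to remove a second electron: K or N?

K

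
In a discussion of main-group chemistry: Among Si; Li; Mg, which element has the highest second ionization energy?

Li

IE_2 is the cost of taking one more electron from the +1 cation: Si⁺ still has 3 valence electrons; Li⁺ is the bare [He] core; Mg⁺ still has 1 valence electron.
Breaking into a closed-shell core is much more expensive than removing a leftover valence electron — Li has the largest IE_2 here.
Valence configurations: Si⁺ [Ne]3s²3p¹, Mg⁺ [Ne]3s¹.
Tabulated IE_2 (kJ/mol): Si 1577, Li 7298, Mg 1451.
Hence IE_2: Mg < Si < Li.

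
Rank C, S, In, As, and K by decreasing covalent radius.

C is in period 2, group 14; S is in period 3, group 16; K is in period 4, group 1; As is in period 4, group 15; In is in period 5, group 13.
Moving right in a period, electrons are added to the same shell under a stronger nuclear pull, so atoms get smaller; moving down, a new shell is opened and atoms get larger.
Neither a single period nor a single group — weigh both effects.
S > C: the two effects oppose for this pair; the down-group effect wins (103 vs 75 pm).
As > S: relative to S, both the across-period and down-group shifts push As's atomic radius up.
In > As: both effects reinforce here, so In is clearly the larger of the two.
K > In: the two effects oppose for this pair; the across-period effect wins (196 vs 142 pm).
Tabulated atomic radius (pm): C 75, S 103, K 196, As 121, In 142.
So from largest to smallest: K > In > As > S > C.

K > In > As > S > C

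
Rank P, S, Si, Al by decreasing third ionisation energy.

S, Si, P, Al

After 2 electrons have been removed, what remains? P²⁺ still has 3 valence electrons; S²⁺ still has 4 valence electrons; Si²⁺ still has 2 valence electrons; Al²⁺ still has 1 valence electron.
All are still removing valence electrons, so compare the +2 ions as you would atoms: IE_3 generally rises across a period (higher Z_eff) and falls down a group (larger shell), subject to the usual subshell exceptions.
Valence configurations: P²⁺ [Ne]3s²3p¹, S²⁺ [Ne]3s²3p², Si²⁺ [Ne]3s², Al²⁺ [Ne]3s¹.
P²⁺ loses a lone 3p electron whereas Si²⁺ must break into a filled 3s² pair, so IE_3(Si) > IE_3(P) even though P has the higher nuclear charge.
Tabulated IE_3 (kJ/mol): P 2914, S 3357, Si 3232, Al 2745.
Putting it together, IE_3: Al < P < Si < S.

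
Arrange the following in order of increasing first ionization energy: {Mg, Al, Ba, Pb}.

Ba < Al < Pb < Mg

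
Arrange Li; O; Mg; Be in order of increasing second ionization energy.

Mg, Be, O, Li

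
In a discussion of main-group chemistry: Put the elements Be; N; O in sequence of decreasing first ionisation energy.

N > O > Be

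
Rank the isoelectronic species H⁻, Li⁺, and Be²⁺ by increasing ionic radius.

Be²⁺ < Li⁺ < H⁻

All of these have 2 electrons, so size is governed by nuclear charge alone: the more protons, the stronger the pull on the same electron cloud, and the smaller the ion.
Nuclear charges: Be²⁺ (Z=4), Li⁺ (Z=3), H⁻ (Z=1).
Smallest to largest: Be²⁺ < Li⁺ < H⁻.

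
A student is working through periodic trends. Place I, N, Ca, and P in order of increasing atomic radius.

N < P < I < Ca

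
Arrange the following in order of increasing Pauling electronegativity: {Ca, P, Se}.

P is in period 3, group 15; Ca is in period 4, group 2; Se is in period 4, group 16.
Electronegativity increases across a period and decreases down a group, tracking effective nuclear charge and atomic size.
These span different periods and groups, so the two trends combine.
P > Ca: both effects reinforce here, so P is clearly the higher of the two.
Se > P: period and group pull opposite ways; the across-period shift dominates (2.55 vs 2.19).
Tabulated electronegativity (Pauling): P 2.19, Ca 1.00, Se 2.55.
So from lowest to highest: Ca < P < Se.

Ca, P, Se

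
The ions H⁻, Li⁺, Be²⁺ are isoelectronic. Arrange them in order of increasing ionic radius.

All of these have 2 electrons, so size is governed by nuclear charge alone: the more protons, the stronger the pull on the same electron cloud, and the smaller the ion.
Nuclear charges: Be²⁺ (Z=4), Li⁺ (Z=3), H⁻ (Z=1).
Smallest to largest: Be²⁺ < Li⁺ < H⁻.

Be²⁺, Li⁺, H⁻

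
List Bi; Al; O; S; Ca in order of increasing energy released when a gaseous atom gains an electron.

Ca < Al < Bi < O < S

Electron affinity generally becomes more exothermic across a period toward the halogens and less exothermic down a group.
These span different periods and groups, so the two trends combine.
Al > Ca: relative to Ca, both the across-period and down-group shifts push Al's electron affinity up.
Bi > Al: the two effects oppose for this pair; the across-period effect wins (91 vs 42 kJ/mol).
O > Bi: relative to Bi, both the across-period and down-group shifts push O's electron affinity up.
S > O: this pair runs against the simple trend — see the exception note.
Note the exception: S has a higher electron affinity than O, contrary to the simple trend — the compact 2p subshell of O repels the added electron more than S's larger 3p does.
For reference (kJ/mol): O 141, Al 42, S 200, Ca 2, Bi 91.
So from lowest to highest: Ca < Al < Bi < O < S.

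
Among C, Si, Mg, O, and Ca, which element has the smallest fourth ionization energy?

IE_4 is the cost of taking one more electron from the +3 cation: C³⁺ still has 1 valence electron; Si³⁺ still has 1 valence electron; Mg³⁺ is already 1 electron into the core; O³⁺ still has 3 valence electrons; Ca³⁺ is already 1 electron into the core.
Usually core removal costs more than valence removal, but here the competition is close: a tightly held n=2 valence electron can cost more to remove than an n=3 core electron, so the actual values have to decide it.
Valence configurations: C³⁺ [He]2s¹, Si³⁺ [Ne]3s¹, O³⁺ [He]2s²2p¹.
Tabulated IE_4 (kJ/mol): C 6223, Si 4356, Mg 10543, O 7469, Ca 6491.
Hence IE_4: Si < C < Ca < O < Mg.

Si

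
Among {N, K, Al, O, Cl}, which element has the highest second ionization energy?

O

Consider each +1 ion: N⁺ still has 4 valence electrons; K⁺ is the bare [Ar] core; Al⁺ still has 2 valence electrons; O⁺ still has 5 valence electrons; Cl⁺ still has 6 valence electrons.
Usually core removal costs more than valence removal, but here the competition is close: a tightly held n=2 valence electron can cost more to remove than an n=3 core electron, so the actual values have to decide it.
Valence configurations: N⁺ [He]2s²2p², Al⁺ [Ne]3s², O⁺ [He]2s²2p³, Cl⁺ [Ne]3s²3p⁴.
Tabulated IE_2 (kJ/mol): N 2856, K 3052, Al 1817, O 3388, Cl 2298.
Overall IE_2 order: Al < Cl < N < K < O.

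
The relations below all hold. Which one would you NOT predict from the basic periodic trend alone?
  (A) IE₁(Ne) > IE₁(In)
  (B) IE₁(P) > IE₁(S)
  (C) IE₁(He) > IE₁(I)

(B)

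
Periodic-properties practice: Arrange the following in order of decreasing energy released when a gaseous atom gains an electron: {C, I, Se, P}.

C is in period 2, group 14; P is in period 3, group 15; Se is in period 4, group 16; I is in period 5, group 17.
EA tends to increase across a period and decrease down a group, though the pattern is less regular than for IE or radius.
A diagonal step moves right (one effect) and down (the opposite effect) at once.
C > P: the two effects oppose for this pair; the down-group effect wins (122 vs 72 kJ/mol).
Se > C: period and group pull opposite ways; the across-period shift dominates (195 vs 122 kJ/mol).
I > Se: period and group pull opposite ways; the across-period shift dominates (295 vs 195 kJ/mol).
For reference (kJ/mol): C 122, P 72, Se 195, I 295.
So from highest to lowest: I > Se > C > P.

I > Se > C > P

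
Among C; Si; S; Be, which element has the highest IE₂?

C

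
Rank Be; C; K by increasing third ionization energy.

K < C < Be

IE_3 is the cost of taking one more electron from the +2 cation: Be²⁺ is the bare [He] core; C²⁺ still has 2 valence electrons; K²⁺ is already 1 electron into the core.
Usually core removal costs more than valence removal, but here the competition is close: a tightly held n=2 valence electron can cost more to remove than an n=3 core electron, so the actual values have to decide it.
Approximate IE_3 values (kJ/mol): Be 14849, C 4620, K 4420.
Overall IE_3 order: K < C < Be.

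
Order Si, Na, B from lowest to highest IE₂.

Si < B < Na

IE_2 is the cost of taking one more electron from the +1 cation: Si⁺ still has 3 valence electrons; Na⁺ is the bare [Ne] core; B⁺ still has 2 valence electrons.
Breaking into a closed-shell core is much more expensive than removing a leftover valence electron — Na has the largest IE_2 here.
Valence configurations: Si⁺ [Ne]3s²3p¹, B⁺ [He]2s².
The numbers (kJ/mol): Si 1577, Na 4562, B 2427.
Putting it together, IE_2: Si < B < Na.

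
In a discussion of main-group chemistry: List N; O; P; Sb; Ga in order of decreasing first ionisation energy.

N is in period 2, group 15; O is in period 2, group 16; P is in period 3, group 15; Ga is in period 4, group 13; Sb is in period 5, group 15.
Across a period the outer electron is held more tightly (higher IE₁); down a group it sits in a higher shell, more shielded, and comes off more easily.
Here both period and group differ, so the two effects have to be weighed against each other.
Sb > Ga: period and group pull opposite ways; the across-period shift dominates (831 vs 579 kJ/mol).
P > Sb: P sits above Sb in group 15, so the down-group effect alone puts P higher.
O > P: both effects reinforce here, so O is clearly the higher of the two.
N > O: this pair runs against the simple trend — see the exception note.
Note the exception: N has a higher first ionization energy than O, contrary to the simple trend — pairing an electron in O's 2p⁴ costs repulsion energy, so O ionizes more easily than half-filled N (2p³).
Approximate values (kJ/mol): N 1402, O 1314, P 1012, Ga 579, Sb 831.
So from highest to lowest: N > O > P > Sb > Ga.

N > O > P > Sb > Ga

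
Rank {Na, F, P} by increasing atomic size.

F < P < Na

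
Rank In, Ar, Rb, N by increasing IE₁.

N is in period 2, group 15; Ar is in period 3, group 18; Rb is in period 5, group 1; In is in period 5, group 13.
Across a period the outer electron is held more tightly (higher IE₁); down a group it sits in a higher shell, more shielded, and comes off more easily.
Here both period and group differ, so the two effects have to be weighed against each other.
In > Rb: both are in period 5; the period trend gives In the larger value.
N > In: both effects reinforce here, so N is clearly the higher of the two.
Ar > N: the two effects oppose for this pair; the across-period effect wins (1521 vs 1402 kJ/mol).
For reference (kJ/mol): N 1402, Ar 1521, Rb 403, In 558.
So from lowest to highest: Rb < In < N < Ar.

Rb < In < N < Ar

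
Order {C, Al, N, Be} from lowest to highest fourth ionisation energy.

The fourth ionization energy removes an electron from the +3 ion. For each element: C³⁺ still has 1 valence electron; Al³⁺ is the bare [Ne] core; N³⁺ still has 2 valence electrons; Be³⁺ is already 1 electron into the core.
Breaking into a closed-shell core is much more expensive than removing a leftover valence electron — Al and Be have the largest IE_4 here.
Valence configurations: C³⁺ [He]2s¹, N³⁺ [He]2s².
Tabulated IE_4 (kJ/mol): C 6223, Al 11577, N 7475, Be 21007.
Hence IE_4: C < N < Al < Be.

C < N < Al < Be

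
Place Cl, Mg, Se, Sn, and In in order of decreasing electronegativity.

Cl > Se > Sn > In > Mg

Mg is in period 3, group 2; Cl is in period 3, group 17; Se is in period 4, group 16; In is in period 5, group 13; Sn is in period 5, group 14.
Atoms toward the upper right of the periodic table pull bonding electrons most strongly.
Here both period and group differ, so the two effects have to be weighed against each other.
In > Mg: the two effects oppose for this pair; the across-period effect wins (1.78 vs 1.31).
Sn > In: both are in period 5; the period trend gives Sn the larger value.
Se > Sn: both effects reinforce here, so Se is clearly the higher of the two.
Cl > Se: relative to Se, both the across-period and down-group shifts push Cl's electronegativity up.
Tabulated electronegativity (Pauling): Mg 1.31, Cl 3.16, Se 2.55, In 1.78, Sn 1.96.
So from highest to lowest: Cl > Se > Sn > In > Mg.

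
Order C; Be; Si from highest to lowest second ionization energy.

C, Be, Si

IE_2 is the cost of taking one more electron from the +1 cation: C⁺ still has 3 valence electrons; Be⁺ still has 1 valence electron; Si⁺ still has 3 valence electrons.
All are still removing valence electrons, so compare the +1 ions as you would atoms: IE_2 generally rises across a period (higher Z_eff) and falls down a group (larger shell), subject to the usual subshell exceptions.
Valence configurations: C⁺ [He]2s²2p¹, Be⁺ [He]2s¹, Si⁺ [Ne]3s²3p¹.
Approximate IE_2 values (kJ/mol): C 2353, Be 1757, Si 1577.
Putting it together, IE_2: Si < Be < C.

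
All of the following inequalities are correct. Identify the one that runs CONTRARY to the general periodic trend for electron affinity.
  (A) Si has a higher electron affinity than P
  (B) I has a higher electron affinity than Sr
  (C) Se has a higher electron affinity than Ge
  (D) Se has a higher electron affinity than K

The general trend: electron affinity increases across a period and decreases down a group.
(A) Si (period 3, group 14) vs P (period 3, group 15): the stated order contradicts the simple trend.
(B) I (period 5, group 17) vs Sr (period 5, group 2): the stated order agrees with the simple trend.
(C) Se (period 4, group 16) vs Ge (period 4, group 14): the stated order agrees with the simple trend.
(D) Se (period 4, group 16) vs K (period 4, group 1): the stated order agrees with the simple trend.
The exception is (A): adding an electron to P's half-filled 3p³ is unfavourable, so Si (3p²) has the more exothermic EA.

(A)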